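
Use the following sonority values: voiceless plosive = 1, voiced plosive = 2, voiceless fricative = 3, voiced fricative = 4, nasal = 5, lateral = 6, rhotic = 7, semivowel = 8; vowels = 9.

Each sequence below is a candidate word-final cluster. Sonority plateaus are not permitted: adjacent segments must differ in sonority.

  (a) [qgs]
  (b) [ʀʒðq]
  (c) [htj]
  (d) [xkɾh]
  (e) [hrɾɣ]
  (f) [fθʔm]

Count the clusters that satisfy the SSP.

0

(a) sonority 1-2-3: ill-formed.
(b) sonority 7-4-4-1: ill-formed.
(c) sonority 3-1-8: ill-formed.
(d) sonority 3-1-7-3: ill-formed.
(e) sonority 3-7-7-4: ill-formed.
(f) sonority 3-3-1-5: ill-formed.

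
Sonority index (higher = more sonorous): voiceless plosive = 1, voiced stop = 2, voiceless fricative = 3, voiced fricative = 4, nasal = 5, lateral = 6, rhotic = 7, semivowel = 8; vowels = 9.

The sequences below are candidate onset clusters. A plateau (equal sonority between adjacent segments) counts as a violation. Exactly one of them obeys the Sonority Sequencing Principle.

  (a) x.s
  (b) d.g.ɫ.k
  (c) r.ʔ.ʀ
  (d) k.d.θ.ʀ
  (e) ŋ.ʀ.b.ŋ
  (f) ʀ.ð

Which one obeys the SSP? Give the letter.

(a) 3-3 → violates
(b) 2-2-6-1 → violates
(c) 7-1-7 → violates
(d) 1-2-3-7 → obeys
(e) 5-7-2-5 → violates
(f) 7-4 → violates

d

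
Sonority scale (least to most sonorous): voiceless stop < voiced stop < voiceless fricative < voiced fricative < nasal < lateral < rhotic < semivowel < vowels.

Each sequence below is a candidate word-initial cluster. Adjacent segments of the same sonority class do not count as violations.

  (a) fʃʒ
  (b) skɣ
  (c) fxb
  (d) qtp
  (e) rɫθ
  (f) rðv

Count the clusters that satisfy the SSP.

(a) 3-3-4 → obeys
(b) 3-1-4 → violates
(c) 3-3-2 → violates
(d) 1-1-1 → obeys
(e) 7-6-3 → violates
(f) 7-4-4 → violates

2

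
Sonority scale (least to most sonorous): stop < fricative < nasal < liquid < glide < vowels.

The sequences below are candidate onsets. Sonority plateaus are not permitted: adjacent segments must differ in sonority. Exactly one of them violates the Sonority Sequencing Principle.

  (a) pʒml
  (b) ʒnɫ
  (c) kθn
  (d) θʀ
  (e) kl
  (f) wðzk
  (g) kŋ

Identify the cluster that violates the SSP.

f

(a) 1-2-3-4 → obeys
(b) 2-3-4 → obeys
(c) 1-2-3 → obeys
(d) 2-4 → obeys
(e) 1-4 → obeys
(f) 5-2-2-1 → violates
(g) 1-3 → obeys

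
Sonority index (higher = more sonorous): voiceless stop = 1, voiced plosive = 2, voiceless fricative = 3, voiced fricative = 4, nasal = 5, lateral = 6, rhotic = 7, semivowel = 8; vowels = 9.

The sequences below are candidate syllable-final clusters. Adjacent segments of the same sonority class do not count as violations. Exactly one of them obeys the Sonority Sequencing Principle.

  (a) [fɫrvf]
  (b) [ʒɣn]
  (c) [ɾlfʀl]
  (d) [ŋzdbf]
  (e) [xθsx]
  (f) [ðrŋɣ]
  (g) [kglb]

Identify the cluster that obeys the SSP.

e

(a) [fɫrvf]: profile 3-6-7-4-3 — violates.
(b) [ʒɣn]: profile 4-4-5 — violates.
(c) [ɾlfʀl]: profile 7-6-3-7-6 — violates.
(d) [ŋzdbf]: profile 5-4-2-2-3 — violates.
(e) [xθsx]: profile 3-3-3-3 — obeys.
(f) [ðrŋɣ]: profile 4-7-5-4 — violates.
(g) [kglb]: profile 1-2-6-2 — violates.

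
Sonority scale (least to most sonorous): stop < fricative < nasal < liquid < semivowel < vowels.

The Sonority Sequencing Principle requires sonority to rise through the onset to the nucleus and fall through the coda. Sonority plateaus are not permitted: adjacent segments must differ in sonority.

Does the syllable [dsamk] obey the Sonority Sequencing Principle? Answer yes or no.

yes

Onset: /d/ is a stop (sonority 1), /s/ is a fricative (sonority 2); then the nucleus /a/ (sonority 6).
Onset profile 1-2-6 — rises to the nucleus.
Coda: /m/ is a nasal (sonority 3), /k/ is a stop (sonority 1).
Coda profile 6-3-1 — falls from the nucleus.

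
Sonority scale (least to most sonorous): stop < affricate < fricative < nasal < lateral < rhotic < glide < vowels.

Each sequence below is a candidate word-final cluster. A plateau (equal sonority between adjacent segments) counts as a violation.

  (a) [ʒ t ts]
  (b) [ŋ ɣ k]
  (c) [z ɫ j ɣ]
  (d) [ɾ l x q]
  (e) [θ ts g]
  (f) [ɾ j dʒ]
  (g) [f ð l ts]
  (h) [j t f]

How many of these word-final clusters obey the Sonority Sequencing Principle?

(a) sonority 3-1-2: ill-formed.
(b) sonority 4-3-1: well-formed.
(c) sonority 3-5-7-3: ill-formed.
(d) sonority 6-5-3-1: well-formed.
(e) sonority 3-2-1: well-formed.
(f) sonority 6-7-2: ill-formed.
(g) sonority 3-3-5-2: ill-formed.
(h) sonority 7-1-3: ill-formed.

3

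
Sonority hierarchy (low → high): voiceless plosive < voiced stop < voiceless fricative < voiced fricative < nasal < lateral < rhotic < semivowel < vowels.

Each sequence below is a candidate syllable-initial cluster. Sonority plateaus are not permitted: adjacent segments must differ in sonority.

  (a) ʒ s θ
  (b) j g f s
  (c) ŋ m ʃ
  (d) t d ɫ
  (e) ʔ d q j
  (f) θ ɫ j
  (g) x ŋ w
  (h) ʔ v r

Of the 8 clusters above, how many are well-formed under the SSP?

4

(a) sonority 4-3-3: ill-formed.
(b) sonority 8-2-3-3: ill-formed.
(c) sonority 5-5-3: ill-formed.
(d) sonority 1-2-6: well-formed.
(e) sonority 1-2-1-8: ill-formed.
(f) sonority 3-6-8: well-formed.
(g) sonority 3-5-8: well-formed.
(h) sonority 1-4-7: well-formed.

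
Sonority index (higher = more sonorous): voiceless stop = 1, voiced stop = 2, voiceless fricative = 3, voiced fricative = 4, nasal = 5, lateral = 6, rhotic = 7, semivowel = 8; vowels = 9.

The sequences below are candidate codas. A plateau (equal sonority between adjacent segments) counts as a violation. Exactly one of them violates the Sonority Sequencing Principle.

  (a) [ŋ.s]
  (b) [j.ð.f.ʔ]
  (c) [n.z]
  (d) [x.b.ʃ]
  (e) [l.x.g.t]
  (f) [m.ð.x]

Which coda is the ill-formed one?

(a) sonority 5-3: well-formed.
(b) sonority 8-4-3-1: well-formed.
(c) sonority 5-4: well-formed.
(d) sonority 3-2-3: ill-formed.
(e) sonority 6-3-2-1: well-formed.
(f) sonority 5-4-3: well-formed.

d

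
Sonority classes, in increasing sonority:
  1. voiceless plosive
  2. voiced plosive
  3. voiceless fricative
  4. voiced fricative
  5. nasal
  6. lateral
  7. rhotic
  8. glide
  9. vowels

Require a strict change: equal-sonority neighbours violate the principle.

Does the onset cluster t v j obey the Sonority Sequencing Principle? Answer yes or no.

yes

/t/: voiceless plosive = 1.
/v/: voiced fricative = 4.
/j/: glide = 8.
The profile 1-4-8 strictly rises, so the onset cluster satisfies the SSP.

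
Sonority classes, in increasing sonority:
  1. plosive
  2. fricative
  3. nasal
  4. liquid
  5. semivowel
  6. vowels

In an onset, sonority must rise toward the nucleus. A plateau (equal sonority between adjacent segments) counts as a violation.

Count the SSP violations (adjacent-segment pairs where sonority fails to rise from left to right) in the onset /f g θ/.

/f/ — fricative, sonority 2.
/g/ — plosive, sonority 1.
/θ/ — fricative, sonority 2.
/f/→/g/: 2→1 (does not rise) — violation.
/g/→/θ/: 1→2 (rises) — ok.

1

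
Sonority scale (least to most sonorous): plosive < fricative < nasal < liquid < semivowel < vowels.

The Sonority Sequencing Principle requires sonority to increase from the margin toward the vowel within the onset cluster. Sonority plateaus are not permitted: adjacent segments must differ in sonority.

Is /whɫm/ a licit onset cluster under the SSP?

/w/ is a semivowel (sonority 5).
/h/ is a fricative (sonority 2).
/ɫ/ is a liquid (sonority 4).
/m/ is a nasal (sonority 3).
The profile is 5-2-4-3. Between /w/ (5) and /h/ (2) sonority does not rise, so the cluster violates the SSP.

no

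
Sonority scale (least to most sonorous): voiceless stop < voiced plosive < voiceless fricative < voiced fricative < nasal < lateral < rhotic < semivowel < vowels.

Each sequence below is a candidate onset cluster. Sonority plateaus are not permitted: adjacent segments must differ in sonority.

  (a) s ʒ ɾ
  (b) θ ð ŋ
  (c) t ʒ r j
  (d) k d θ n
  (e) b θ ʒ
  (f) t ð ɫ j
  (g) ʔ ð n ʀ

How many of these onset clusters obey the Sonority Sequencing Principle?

7

(a) 3-4-7 → obeys
(b) 3-4-5 → obeys
(c) 1-4-7-8 → obeys
(d) 1-2-3-5 → obeys
(e) 2-3-4 → obeys
(f) 1-4-6-8 → obeys
(g) 1-4-5-7 → obeys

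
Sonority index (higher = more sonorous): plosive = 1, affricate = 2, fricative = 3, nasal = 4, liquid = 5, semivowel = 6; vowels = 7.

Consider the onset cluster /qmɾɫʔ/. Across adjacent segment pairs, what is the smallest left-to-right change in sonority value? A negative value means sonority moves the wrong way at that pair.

-4

/q/: plosive = 1.
/m/: nasal = 4.
/ɾ/: liquid = 5.
/ɫ/: liquid = 5.
/ʔ/: plosive = 1.
/q/→/m/: change +3.
/m/→/ɾ/: change +1.
/ɾ/→/ɫ/: change +0.
/ɫ/→/ʔ/: change -4.
Minimum = -4.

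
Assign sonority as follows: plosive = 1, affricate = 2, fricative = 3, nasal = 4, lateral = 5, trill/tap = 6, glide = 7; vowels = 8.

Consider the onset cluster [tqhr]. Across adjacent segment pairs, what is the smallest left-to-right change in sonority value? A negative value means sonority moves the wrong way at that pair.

/t/ — plosive, sonority 1.
/q/ — plosive, sonority 1.
/h/ — fricative, sonority 3.
/r/ — trill/tap, sonority 6.
/t/→/q/: change +0.
/q/→/h/: change +2.
/h/→/r/: change +3.
Minimum = 0.

0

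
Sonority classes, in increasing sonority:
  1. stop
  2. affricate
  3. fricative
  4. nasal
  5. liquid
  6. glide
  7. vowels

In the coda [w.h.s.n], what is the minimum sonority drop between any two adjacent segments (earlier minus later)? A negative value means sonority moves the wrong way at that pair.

-1

/w/ is a glide (sonority 6).
/h/ is a fricative (sonority 3).
/s/ is a fricative (sonority 3).
/n/ is a nasal (sonority 4).
/w/→/h/: change +3.
/h/→/s/: change +0.
/s/→/n/: change -1.
Minimum = -1.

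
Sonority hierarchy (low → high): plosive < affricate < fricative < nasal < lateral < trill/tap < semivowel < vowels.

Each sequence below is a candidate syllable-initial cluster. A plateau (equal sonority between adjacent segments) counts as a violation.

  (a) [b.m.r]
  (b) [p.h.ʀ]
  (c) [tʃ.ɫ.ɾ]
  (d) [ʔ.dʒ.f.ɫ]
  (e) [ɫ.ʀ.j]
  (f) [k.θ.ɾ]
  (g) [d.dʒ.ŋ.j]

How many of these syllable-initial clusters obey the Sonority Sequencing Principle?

(a) sonority 1-4-6: well-formed.
(b) sonority 1-3-6: well-formed.
(c) sonority 2-5-6: well-formed.
(d) sonority 1-2-3-5: well-formed.
(e) sonority 5-6-7: well-formed.
(f) sonority 1-3-6: well-formed.
(g) sonority 1-2-4-7: well-formed.

7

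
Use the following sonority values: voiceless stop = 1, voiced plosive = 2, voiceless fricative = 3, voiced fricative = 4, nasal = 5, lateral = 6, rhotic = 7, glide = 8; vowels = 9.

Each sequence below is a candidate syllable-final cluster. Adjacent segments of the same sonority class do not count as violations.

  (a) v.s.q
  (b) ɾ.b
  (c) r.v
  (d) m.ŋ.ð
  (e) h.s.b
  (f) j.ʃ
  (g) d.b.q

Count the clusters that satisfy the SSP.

7

(a) v.s.q: profile 4-3-1 — obeys.
(b) ɾ.b: profile 7-2 — obeys.
(c) r.v: profile 7-4 — obeys.
(d) m.ŋ.ð: profile 5-5-4 — obeys.
(e) h.s.b: profile 3-3-2 — obeys.
(f) j.ʃ: profile 8-3 — obeys.
(g) d.b.q: profile 2-2-1 — obeys.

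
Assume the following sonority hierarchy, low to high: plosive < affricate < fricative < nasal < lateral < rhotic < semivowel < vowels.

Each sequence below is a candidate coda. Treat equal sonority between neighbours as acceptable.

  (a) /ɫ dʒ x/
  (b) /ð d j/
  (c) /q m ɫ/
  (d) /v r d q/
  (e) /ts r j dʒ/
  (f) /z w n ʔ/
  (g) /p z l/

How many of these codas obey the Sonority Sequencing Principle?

0

(a) sonority 5-2-3: ill-formed.
(b) sonority 3-1-7: ill-formed.
(c) sonority 1-4-5: ill-formed.
(d) sonority 3-6-1-1: ill-formed.
(e) sonority 2-6-7-2: ill-formed.
(f) sonority 3-7-4-1: ill-formed.
(g) sonority 1-3-5: ill-formed.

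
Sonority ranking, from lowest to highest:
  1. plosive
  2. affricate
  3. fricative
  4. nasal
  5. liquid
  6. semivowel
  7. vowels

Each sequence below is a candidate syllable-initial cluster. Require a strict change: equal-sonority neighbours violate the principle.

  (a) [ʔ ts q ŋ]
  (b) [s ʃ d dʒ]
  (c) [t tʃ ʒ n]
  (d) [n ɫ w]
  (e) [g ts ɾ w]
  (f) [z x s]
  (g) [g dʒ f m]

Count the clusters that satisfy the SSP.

(a) sonority 1-2-1-4: ill-formed.
(b) sonority 3-3-1-2: ill-formed.
(c) sonority 1-2-3-4: well-formed.
(d) sonority 4-5-6: well-formed.
(e) sonority 1-2-5-6: well-formed.
(f) sonority 3-3-3: ill-formed.
(g) sonority 1-2-3-4: well-formed.

4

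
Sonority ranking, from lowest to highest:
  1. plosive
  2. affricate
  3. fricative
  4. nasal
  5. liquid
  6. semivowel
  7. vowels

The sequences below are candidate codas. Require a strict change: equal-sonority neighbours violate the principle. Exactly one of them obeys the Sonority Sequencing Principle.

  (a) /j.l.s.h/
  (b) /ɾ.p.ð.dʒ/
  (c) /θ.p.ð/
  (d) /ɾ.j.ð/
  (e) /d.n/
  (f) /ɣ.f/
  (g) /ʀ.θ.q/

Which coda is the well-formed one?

g

(a) 6-5-3-3 → violates
(b) 5-1-3-2 → violates
(c) 3-1-3 → violates
(d) 5-6-3 → violates
(e) 1-4 → violates
(f) 3-3 → violates
(g) 5-3-1 → obeys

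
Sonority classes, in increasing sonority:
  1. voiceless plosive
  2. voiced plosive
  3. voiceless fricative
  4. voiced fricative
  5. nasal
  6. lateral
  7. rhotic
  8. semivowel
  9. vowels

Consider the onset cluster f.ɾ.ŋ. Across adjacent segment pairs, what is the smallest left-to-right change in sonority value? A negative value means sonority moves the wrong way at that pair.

/f/ — voiceless fricative, sonority 3.
/ɾ/ — rhotic, sonority 7.
/ŋ/ — nasal, sonority 5.
/f/→/ɾ/: change +4.
/ɾ/→/ŋ/: change -2.
Minimum = -2.

-2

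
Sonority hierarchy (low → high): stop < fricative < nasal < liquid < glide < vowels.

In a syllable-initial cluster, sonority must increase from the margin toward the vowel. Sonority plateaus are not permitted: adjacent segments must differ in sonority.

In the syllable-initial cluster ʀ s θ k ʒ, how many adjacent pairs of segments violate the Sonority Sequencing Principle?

/ʀ/ is a liquid (sonority 4).
/s/ is a fricative (sonority 2).
/θ/ is a fricative (sonority 2).
/k/ is a stop (sonority 1).
/ʒ/ is a fricative (sonority 2).
/ʀ/→/s/: 4→2 (does not rise) — violation.
/s/→/θ/: 2→2 (plateau) — violation.
/θ/→/k/: 2→1 (does not rise) — violation.
/k/→/ʒ/: 1→2 (rises) — ok.

3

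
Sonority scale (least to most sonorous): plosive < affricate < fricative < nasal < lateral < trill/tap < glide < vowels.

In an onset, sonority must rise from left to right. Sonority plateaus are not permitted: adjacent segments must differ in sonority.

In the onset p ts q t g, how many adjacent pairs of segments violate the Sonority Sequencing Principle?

/p/ is a plosive (sonority 1).
/ts/ is an affricate (sonority 2).
/q/ is a plosive (sonority 1).
/t/ is a plosive (sonority 1).
/g/ is a plosive (sonority 1).
/p/→/ts/: 1→2 (rises) — ok.
/ts/→/q/: 2→1 (does not rise) — violation.
/q/→/t/: 1→1 (plateau) — violation.
/t/→/g/: 1→1 (plateau) — violation.

3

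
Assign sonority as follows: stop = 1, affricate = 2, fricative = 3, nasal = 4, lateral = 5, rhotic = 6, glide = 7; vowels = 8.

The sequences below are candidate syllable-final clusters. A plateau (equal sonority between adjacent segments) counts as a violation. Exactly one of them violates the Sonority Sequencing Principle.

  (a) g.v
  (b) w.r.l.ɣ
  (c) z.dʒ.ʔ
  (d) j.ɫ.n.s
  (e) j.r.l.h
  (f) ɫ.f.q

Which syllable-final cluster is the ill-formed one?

a

(a) sonority 1-3: ill-formed.
(b) sonority 7-6-5-3: well-formed.
(c) sonority 3-2-1: well-formed.
(d) sonority 7-5-4-3: well-formed.
(e) sonority 7-6-5-3: well-formed.
(f) sonority 5-3-1: well-formed.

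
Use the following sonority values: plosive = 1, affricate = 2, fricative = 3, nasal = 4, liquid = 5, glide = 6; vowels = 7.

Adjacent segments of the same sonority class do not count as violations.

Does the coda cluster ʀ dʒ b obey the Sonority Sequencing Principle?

yes

/ʀ/ — liquid, sonority 5.
/dʒ/ — affricate, sonority 2.
/b/ — plosive, sonority 1.
The profile 5-2-1 strictly falls, so the coda cluster satisfies the SSP.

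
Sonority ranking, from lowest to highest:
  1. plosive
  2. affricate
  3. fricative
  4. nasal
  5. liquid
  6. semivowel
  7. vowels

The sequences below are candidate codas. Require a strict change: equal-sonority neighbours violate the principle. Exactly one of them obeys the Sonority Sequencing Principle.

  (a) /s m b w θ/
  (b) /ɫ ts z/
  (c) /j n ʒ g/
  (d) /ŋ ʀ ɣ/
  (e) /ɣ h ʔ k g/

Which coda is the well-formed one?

c

(a) sonority 3-4-1-6-3: ill-formed.
(b) sonority 5-2-3: ill-formed.
(c) sonority 6-4-3-1: well-formed.
(d) sonority 4-5-3: ill-formed.
(e) sonority 3-3-1-1-1: ill-formed.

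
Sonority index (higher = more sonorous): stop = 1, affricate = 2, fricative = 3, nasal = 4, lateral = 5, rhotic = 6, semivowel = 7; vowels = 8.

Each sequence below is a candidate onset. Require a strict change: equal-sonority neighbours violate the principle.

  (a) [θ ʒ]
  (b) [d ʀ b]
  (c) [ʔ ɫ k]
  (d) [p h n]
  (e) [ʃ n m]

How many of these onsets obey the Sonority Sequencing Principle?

1

(a) sonority 3-3: ill-formed.
(b) sonority 1-6-1: ill-formed.
(c) sonority 1-5-1: ill-formed.
(d) sonority 1-3-4: well-formed.
(e) sonority 3-4-4: ill-formed.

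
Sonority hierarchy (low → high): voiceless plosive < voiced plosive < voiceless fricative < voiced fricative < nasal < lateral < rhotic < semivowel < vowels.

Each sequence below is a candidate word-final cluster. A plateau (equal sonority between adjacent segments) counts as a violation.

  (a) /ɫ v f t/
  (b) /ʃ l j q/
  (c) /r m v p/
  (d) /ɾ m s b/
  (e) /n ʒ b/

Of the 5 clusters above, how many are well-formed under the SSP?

4

(a) 6-4-3-1 → obeys
(b) 3-6-8-1 → violates
(c) 7-5-4-1 → obeys
(d) 7-5-3-2 → obeys
(e) 5-4-2 → obeys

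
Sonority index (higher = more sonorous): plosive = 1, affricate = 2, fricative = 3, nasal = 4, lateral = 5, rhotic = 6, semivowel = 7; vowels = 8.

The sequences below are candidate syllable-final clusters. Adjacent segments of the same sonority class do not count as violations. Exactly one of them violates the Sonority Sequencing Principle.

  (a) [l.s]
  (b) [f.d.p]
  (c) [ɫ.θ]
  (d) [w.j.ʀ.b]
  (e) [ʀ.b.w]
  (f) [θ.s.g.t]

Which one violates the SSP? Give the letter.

(a) sonority 5-3: well-formed.
(b) sonority 3-1-1: well-formed.
(c) sonority 5-3: well-formed.
(d) sonority 7-7-6-1: well-formed.
(e) sonority 6-1-7: ill-formed.
(f) sonority 3-3-1-1: well-formed.

e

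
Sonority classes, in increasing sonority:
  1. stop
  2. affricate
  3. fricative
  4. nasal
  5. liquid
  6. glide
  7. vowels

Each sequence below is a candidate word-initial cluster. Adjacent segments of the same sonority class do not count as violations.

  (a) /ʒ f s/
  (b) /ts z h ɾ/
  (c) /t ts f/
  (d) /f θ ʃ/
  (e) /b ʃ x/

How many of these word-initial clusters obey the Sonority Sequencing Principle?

(a) /ʒ f s/: profile 3-3-3 — obeys.
(b) /ts z h ɾ/: profile 2-3-3-5 — obeys.
(c) /t ts f/: profile 1-2-3 — obeys.
(d) /f θ ʃ/: profile 3-3-3 — obeys.
(e) /b ʃ x/: profile 1-3-3 — obeys.

5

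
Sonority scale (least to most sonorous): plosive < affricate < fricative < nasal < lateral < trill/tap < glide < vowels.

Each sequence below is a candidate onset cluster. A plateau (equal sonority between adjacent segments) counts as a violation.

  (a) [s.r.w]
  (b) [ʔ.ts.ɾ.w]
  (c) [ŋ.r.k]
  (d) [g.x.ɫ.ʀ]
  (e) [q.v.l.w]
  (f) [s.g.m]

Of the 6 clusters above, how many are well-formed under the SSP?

4

(a) sonority 3-6-7: well-formed.
(b) sonority 1-2-6-7: well-formed.
(c) sonority 4-6-1: ill-formed.
(d) sonority 1-3-5-6: well-formed.
(e) sonority 1-3-5-7: well-formed.
(f) sonority 3-1-4: ill-formed.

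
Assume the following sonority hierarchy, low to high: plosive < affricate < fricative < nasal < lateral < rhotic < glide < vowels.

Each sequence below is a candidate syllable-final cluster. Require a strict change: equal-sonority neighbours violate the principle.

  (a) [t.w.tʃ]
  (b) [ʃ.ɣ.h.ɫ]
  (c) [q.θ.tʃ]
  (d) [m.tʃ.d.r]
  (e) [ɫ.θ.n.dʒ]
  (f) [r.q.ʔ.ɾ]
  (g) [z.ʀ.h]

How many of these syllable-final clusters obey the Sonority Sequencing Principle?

(a) 1-7-2 → violates
(b) 3-3-3-5 → violates
(c) 1-3-2 → violates
(d) 4-2-1-6 → violates
(e) 5-3-4-2 → violates
(f) 6-1-1-6 → violates
(g) 3-6-3 → violates

0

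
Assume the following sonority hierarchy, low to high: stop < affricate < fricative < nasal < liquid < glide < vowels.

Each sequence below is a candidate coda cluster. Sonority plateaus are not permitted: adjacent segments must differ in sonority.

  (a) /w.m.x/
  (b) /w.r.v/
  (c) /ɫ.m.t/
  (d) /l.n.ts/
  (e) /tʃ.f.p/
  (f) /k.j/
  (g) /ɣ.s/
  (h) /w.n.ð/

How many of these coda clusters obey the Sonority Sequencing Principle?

(a) 6-4-3 → obeys
(b) 6-5-3 → obeys
(c) 5-4-1 → obeys
(d) 5-4-2 → obeys
(e) 2-3-1 → violates
(f) 1-6 → violates
(g) 3-3 → violates
(h) 6-4-3 → obeys

5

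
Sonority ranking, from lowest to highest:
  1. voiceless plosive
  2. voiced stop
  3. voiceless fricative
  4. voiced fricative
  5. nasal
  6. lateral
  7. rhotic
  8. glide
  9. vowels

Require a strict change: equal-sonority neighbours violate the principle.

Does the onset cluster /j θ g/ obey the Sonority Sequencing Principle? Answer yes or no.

no

/j/: glide = 8.
/θ/: voiceless fricative = 3.
/g/: voiced stop = 2.
The profile is 8-3-2. Between /j/ (8) and /θ/ (3) sonority does not rise, so the cluster violates the SSP.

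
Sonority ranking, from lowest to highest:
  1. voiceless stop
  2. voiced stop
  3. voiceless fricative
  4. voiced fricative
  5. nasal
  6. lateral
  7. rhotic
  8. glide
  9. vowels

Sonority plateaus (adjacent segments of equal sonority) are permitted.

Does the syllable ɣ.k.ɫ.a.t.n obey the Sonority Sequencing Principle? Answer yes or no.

Onset: /ɣ/ is a voiced fricative (sonority 4), /k/ is a voiceless stop (sonority 1), /ɫ/ is a lateral (sonority 6); then the nucleus /a/ (sonority 9).
Onset profile 4-1-6-9 — does not rise throughout.
Coda: /t/ is a voiceless stop (sonority 1), /n/ is a nasal (sonority 5).
Coda profile 9-1-5 — does not fall throughout.

no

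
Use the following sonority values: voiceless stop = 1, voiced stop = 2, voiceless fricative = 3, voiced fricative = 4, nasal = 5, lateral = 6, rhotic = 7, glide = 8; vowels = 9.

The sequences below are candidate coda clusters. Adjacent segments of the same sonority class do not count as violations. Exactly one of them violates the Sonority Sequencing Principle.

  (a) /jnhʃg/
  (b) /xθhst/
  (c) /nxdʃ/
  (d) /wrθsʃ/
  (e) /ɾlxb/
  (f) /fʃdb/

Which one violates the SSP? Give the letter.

c

(a) /jnhʃg/: profile 8-5-3-3-2 — obeys.
(b) /xθhst/: profile 3-3-3-3-1 — obeys.
(c) /nxdʃ/: profile 5-3-2-3 — violates.
(d) /wrθsʃ/: profile 8-7-3-3-3 — obeys.
(e) /ɾlxb/: profile 7-6-3-2 — obeys.
(f) /fʃdb/: profile 3-3-2-2 — obeys.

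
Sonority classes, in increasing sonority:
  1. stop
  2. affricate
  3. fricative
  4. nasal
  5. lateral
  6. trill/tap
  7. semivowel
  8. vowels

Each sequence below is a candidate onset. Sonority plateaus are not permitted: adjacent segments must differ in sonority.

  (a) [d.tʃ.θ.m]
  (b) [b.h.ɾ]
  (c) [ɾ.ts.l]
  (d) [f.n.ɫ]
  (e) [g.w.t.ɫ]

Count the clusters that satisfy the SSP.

(a) sonority 1-2-3-4: well-formed.
(b) sonority 1-3-6: well-formed.
(c) sonority 6-2-5: ill-formed.
(d) sonority 3-4-5: well-formed.
(e) sonority 1-7-1-5: ill-formed.

3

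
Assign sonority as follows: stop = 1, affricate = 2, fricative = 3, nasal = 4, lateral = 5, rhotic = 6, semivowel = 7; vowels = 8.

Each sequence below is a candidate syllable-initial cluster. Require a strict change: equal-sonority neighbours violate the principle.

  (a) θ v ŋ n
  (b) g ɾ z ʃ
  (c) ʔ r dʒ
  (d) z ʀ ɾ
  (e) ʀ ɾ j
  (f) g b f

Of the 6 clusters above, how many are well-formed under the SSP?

(a) 3-3-4-4 → violates
(b) 1-6-3-3 → violates
(c) 1-6-2 → violates
(d) 3-6-6 → violates
(e) 6-6-7 → violates
(f) 1-1-3 → violates

0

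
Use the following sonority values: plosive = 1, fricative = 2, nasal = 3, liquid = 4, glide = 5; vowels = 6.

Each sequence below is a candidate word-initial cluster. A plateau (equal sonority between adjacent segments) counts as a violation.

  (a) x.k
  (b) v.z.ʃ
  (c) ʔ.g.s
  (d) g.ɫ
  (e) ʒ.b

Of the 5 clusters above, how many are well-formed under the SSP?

(a) sonority 2-1: ill-formed.
(b) sonority 2-2-2: ill-formed.
(c) sonority 1-1-2: ill-formed.
(d) sonority 1-4: well-formed.
(e) sonority 2-1: ill-formed.

1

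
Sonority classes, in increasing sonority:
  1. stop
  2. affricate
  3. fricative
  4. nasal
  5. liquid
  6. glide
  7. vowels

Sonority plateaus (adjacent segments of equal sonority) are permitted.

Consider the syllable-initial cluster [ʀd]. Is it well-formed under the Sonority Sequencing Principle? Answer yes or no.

/ʀ/ is a liquid (sonority 5).
/d/ is a stop (sonority 1).
The profile is 5-1. Between /ʀ/ (5) and /d/ (1) sonority does not rise, so the cluster violates the SSP.

no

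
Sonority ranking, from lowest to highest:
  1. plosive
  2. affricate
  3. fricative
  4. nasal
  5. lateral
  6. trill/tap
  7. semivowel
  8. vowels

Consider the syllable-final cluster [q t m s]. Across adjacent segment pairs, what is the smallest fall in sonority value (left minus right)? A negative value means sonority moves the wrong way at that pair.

/q/ — plosive, sonority 1.
/t/ — plosive, sonority 1.
/m/ — nasal, sonority 4.
/s/ — fricative, sonority 3.
/q/→/t/: change +0.
/t/→/m/: change -3.
/m/→/s/: change +1.
Minimum = -3.

-3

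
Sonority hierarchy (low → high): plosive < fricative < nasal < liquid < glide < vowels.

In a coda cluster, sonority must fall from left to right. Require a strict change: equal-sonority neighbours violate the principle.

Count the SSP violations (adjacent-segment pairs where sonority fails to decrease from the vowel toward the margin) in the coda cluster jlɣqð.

/j/: glide = 5.
/l/: liquid = 4.
/ɣ/: fricative = 2.
/q/: plosive = 1.
/ð/: fricative = 2.
/j/→/l/: 5→4 (falls) — ok.
/l/→/ɣ/: 4→2 (falls) — ok.
/ɣ/→/q/: 2→1 (falls) — ok.
/q/→/ð/: 1→2 (does not fall) — violation.

1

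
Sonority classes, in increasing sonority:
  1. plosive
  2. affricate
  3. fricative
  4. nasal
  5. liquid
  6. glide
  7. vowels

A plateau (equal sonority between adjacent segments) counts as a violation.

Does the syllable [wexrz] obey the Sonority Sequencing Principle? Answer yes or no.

Onset: /w/ is a glide (sonority 6); then the nucleus /e/ (sonority 7).
Onset profile 6-7 — rises to the nucleus.
Coda: /x/ is a fricative (sonority 3), /r/ is a liquid (sonority 5), /z/ is a fricative (sonority 3).
Coda profile 7-3-5-3 — does not strictly fall throughout.

no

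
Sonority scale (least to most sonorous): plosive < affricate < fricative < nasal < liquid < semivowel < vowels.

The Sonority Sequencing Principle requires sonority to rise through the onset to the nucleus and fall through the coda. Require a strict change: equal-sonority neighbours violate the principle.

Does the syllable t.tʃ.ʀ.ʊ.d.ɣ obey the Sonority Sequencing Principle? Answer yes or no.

no

Onset: /t/ is a plosive (sonority 1), /tʃ/ is an affricate (sonority 2), /ʀ/ is a liquid (sonority 5); then the nucleus /ʊ/ (sonority 7).
Onset profile 1-2-5-7 — rises to the nucleus.
Coda: /d/ is a plosive (sonority 1), /ɣ/ is a fricative (sonority 3).
Coda profile 7-1-3 — does not strictly fall throughout.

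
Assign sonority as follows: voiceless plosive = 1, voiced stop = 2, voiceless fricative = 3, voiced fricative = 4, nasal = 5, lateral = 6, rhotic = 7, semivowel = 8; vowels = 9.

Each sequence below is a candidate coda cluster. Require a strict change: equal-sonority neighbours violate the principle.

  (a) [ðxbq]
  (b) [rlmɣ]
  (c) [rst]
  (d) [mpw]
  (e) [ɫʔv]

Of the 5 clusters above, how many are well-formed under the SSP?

3

(a) [ðxbq]: profile 4-3-2-1 — obeys.
(b) [rlmɣ]: profile 7-6-5-4 — obeys.
(c) [rst]: profile 7-3-1 — obeys.
(d) [mpw]: profile 5-1-8 — violates.
(e) [ɫʔv]: profile 6-1-4 — violates.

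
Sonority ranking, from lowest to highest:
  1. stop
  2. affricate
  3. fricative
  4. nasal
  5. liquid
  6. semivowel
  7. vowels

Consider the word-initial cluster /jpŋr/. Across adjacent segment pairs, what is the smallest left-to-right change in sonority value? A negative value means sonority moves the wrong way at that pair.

-5

/j/ is a semivowel (sonority 6).
/p/ is a stop (sonority 1).
/ŋ/ is a nasal (sonority 4).
/r/ is a liquid (sonority 5).
/j/→/p/: change -5.
/p/→/ŋ/: change +3.
/ŋ/→/r/: change +1.
Minimum = -5.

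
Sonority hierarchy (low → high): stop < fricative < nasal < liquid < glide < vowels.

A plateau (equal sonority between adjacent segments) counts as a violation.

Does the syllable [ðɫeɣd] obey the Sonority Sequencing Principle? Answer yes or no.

yes

Onset: /ð/ is a fricative (sonority 2), /ɫ/ is a liquid (sonority 4); then the nucleus /e/ (sonority 6).
Onset profile 2-4-6 — rises to the nucleus.
Coda: /ɣ/ is a fricative (sonority 2), /d/ is a stop (sonority 1).
Coda profile 6-2-1 — falls from the nucleus.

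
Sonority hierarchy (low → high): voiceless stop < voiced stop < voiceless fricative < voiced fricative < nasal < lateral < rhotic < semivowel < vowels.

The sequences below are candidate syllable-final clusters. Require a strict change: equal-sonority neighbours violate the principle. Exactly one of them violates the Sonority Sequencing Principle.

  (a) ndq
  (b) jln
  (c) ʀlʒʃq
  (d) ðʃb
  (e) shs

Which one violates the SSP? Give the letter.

e

(a) ndq: profile 5-2-1 — obeys.
(b) jln: profile 8-6-5 — obeys.
(c) ʀlʒʃq: profile 7-6-4-3-1 — obeys.
(d) ðʃb: profile 4-3-2 — obeys.
(e) shs: profile 3-3-3 — violates.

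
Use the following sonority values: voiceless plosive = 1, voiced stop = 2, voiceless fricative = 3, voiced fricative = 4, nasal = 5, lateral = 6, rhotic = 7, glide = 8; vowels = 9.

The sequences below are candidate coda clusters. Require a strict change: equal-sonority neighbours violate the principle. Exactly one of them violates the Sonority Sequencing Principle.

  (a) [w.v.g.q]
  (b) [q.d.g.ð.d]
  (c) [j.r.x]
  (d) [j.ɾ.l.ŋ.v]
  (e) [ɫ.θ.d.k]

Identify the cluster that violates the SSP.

(a) [w.v.g.q]: profile 8-4-2-1 — obeys.
(b) [q.d.g.ð.d]: profile 1-2-2-4-2 — violates.
(c) [j.r.x]: profile 8-7-3 — obeys.
(d) [j.ɾ.l.ŋ.v]: profile 8-7-6-5-4 — obeys.
(e) [ɫ.θ.d.k]: profile 6-3-2-1 — obeys.

b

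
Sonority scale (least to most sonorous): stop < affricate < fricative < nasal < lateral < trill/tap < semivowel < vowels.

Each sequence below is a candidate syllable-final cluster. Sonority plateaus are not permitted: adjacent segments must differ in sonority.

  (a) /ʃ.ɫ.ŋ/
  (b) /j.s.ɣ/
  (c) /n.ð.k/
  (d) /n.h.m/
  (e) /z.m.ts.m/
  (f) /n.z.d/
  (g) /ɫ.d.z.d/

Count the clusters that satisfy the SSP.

(a) 3-5-4 → violates
(b) 7-3-3 → violates
(c) 4-3-1 → obeys
(d) 4-3-4 → violates
(e) 3-4-2-4 → violates
(f) 4-3-1 → obeys
(g) 5-1-3-1 → violates

2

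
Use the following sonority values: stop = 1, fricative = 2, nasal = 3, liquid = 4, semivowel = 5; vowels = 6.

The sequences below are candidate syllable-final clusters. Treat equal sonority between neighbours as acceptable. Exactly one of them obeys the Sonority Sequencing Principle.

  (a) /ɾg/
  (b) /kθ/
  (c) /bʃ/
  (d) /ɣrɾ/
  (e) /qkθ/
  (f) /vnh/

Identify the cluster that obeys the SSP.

a

(a) /ɾg/: profile 4-1 — obeys.
(b) /kθ/: profile 1-2 — violates.
(c) /bʃ/: profile 1-2 — violates.
(d) /ɣrɾ/: profile 2-4-4 — violates.
(e) /qkθ/: profile 1-1-2 — violates.
(f) /vnh/: profile 2-3-2 — violates.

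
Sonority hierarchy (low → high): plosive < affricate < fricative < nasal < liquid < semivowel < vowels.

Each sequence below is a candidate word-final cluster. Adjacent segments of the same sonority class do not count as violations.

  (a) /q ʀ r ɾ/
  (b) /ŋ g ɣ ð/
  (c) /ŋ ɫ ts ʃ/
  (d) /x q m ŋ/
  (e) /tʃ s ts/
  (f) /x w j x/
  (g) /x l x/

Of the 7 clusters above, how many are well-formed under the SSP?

0

(a) 1-5-5-5 → violates
(b) 4-1-3-3 → violates
(c) 4-5-2-3 → violates
(d) 3-1-4-4 → violates
(e) 2-3-2 → violates
(f) 3-6-6-3 → violates
(g) 3-5-3 → violates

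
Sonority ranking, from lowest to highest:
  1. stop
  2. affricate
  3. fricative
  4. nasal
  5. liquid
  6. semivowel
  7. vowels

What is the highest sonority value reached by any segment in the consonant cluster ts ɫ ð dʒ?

/ts/ — affricate, sonority 2.
/ɫ/ — liquid, sonority 5.
/ð/ — fricative, sonority 3.
/dʒ/ — affricate, sonority 2.
The maximum is 5.

5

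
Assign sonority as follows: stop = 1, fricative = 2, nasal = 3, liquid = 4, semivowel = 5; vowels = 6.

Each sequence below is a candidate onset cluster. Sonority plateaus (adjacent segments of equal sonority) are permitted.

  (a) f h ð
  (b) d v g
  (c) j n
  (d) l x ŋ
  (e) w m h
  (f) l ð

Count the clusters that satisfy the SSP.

(a) f h ð: profile 2-2-2 — obeys.
(b) d v g: profile 1-2-1 — violates.
(c) j n: profile 5-3 — violates.
(d) l x ŋ: profile 4-2-3 — violates.
(e) w m h: profile 5-3-2 — violates.
(f) l ð: profile 4-2 — violates.

1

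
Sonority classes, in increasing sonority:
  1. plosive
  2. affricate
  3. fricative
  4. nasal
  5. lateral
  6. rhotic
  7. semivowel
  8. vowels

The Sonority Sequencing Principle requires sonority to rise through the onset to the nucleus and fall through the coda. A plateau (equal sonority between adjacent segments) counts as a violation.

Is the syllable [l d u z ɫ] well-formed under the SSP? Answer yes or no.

no

Onset: /l/ is a lateral (sonority 5), /d/ is a plosive (sonority 1); then the nucleus /u/ (sonority 8).
Onset profile 5-1-8 — does not strictly rise throughout.
Coda: /z/ is a fricative (sonority 3), /ɫ/ is a lateral (sonority 5).
Coda profile 8-3-5 — does not strictly fall throughout.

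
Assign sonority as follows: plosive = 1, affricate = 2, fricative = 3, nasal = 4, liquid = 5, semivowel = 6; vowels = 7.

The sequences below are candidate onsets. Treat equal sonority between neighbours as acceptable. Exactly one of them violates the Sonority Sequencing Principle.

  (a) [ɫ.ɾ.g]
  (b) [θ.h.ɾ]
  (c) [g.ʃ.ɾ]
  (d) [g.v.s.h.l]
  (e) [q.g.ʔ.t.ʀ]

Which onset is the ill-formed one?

(a) sonority 5-5-1: ill-formed.
(b) sonority 3-3-5: well-formed.
(c) sonority 1-3-5: well-formed.
(d) sonority 1-3-3-3-5: well-formed.
(e) sonority 1-1-1-1-5: well-formed.

a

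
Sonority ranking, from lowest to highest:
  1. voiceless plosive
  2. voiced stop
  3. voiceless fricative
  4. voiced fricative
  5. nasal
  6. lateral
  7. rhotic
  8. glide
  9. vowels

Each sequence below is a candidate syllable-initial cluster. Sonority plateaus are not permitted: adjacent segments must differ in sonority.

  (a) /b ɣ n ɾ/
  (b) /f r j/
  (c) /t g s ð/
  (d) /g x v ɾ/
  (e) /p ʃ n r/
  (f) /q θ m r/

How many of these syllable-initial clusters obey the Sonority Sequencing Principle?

6

(a) sonority 2-4-5-7: well-formed.
(b) sonority 3-7-8: well-formed.
(c) sonority 1-2-3-4: well-formed.
(d) sonority 2-3-4-7: well-formed.
(e) sonority 1-3-5-7: well-formed.
(f) sonority 1-3-5-7: well-formed.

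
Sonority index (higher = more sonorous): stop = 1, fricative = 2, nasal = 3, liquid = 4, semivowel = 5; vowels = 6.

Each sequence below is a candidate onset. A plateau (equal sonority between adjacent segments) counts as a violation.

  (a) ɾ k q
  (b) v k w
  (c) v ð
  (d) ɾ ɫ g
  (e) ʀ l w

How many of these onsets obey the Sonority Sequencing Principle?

(a) ɾ k q: profile 4-1-1 — violates.
(b) v k w: profile 2-1-5 — violates.
(c) v ð: profile 2-2 — violates.
(d) ɾ ɫ g: profile 4-4-1 — violates.
(e) ʀ l w: profile 4-4-5 — violates.

0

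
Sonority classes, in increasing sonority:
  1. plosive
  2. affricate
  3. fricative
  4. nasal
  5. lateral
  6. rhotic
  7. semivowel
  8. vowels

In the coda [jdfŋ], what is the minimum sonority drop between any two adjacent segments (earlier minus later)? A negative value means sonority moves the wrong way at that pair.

/j/ is a semivowel (sonority 7).
/d/ is a plosive (sonority 1).
/f/ is a fricative (sonority 3).
/ŋ/ is a nasal (sonority 4).
/j/→/d/: change +6.
/d/→/f/: change -2.
/f/→/ŋ/: change -1.
Minimum = -2.

-2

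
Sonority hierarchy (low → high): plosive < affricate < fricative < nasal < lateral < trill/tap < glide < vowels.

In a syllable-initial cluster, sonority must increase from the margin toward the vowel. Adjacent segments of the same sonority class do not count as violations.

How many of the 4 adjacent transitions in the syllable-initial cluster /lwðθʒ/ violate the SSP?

1

/l/ — lateral, sonority 5.
/w/ — glide, sonority 7.
/ð/ — fricative, sonority 3.
/θ/ — fricative, sonority 3.
/ʒ/ — fricative, sonority 3.
/l/→/w/: 5→7 (rises) — ok.
/w/→/ð/: 7→3 (does not rise) — violation.
/ð/→/θ/: 3→3 (plateau, allowed) — ok.
/θ/→/ʒ/: 3→3 (plateau, allowed) — ok.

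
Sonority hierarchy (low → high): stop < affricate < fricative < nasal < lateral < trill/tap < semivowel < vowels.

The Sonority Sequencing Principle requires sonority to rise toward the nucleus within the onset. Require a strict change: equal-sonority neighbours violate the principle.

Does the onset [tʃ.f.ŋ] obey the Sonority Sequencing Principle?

/tʃ/: affricate = 2.
/f/: fricative = 3.
/ŋ/: nasal = 4.
The profile 2-3-4 strictly rises, so the onset satisfies the SSP.

yes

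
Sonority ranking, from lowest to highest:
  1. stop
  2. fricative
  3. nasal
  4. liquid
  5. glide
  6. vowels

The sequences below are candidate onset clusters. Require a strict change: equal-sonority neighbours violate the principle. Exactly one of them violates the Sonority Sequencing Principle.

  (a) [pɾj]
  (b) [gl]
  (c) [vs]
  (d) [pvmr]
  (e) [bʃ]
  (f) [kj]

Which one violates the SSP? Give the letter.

c

(a) [pɾj]: profile 1-4-5 — obeys.
(b) [gl]: profile 1-4 — obeys.
(c) [vs]: profile 2-2 — violates.
(d) [pvmr]: profile 1-2-3-4 — obeys.
(e) [bʃ]: profile 1-2 — obeys.
(f) [kj]: profile 1-5 — obeys.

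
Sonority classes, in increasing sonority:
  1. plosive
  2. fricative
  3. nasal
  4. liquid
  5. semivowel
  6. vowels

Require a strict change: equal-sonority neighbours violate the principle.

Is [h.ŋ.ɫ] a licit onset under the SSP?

yes

/h/ — fricative, sonority 2.
/ŋ/ — nasal, sonority 3.
/ɫ/ — liquid, sonority 4.
The profile 2-3-4 strictly rises, so the onset satisfies the SSP.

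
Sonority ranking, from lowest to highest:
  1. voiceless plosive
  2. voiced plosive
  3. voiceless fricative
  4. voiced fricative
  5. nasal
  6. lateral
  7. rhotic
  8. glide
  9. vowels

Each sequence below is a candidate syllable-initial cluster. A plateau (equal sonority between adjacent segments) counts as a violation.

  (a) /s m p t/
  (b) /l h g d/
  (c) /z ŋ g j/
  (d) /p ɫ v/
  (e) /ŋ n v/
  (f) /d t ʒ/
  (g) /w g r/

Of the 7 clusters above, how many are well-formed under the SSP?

(a) sonority 3-5-1-1: ill-formed.
(b) sonority 6-3-2-2: ill-formed.
(c) sonority 4-5-2-8: ill-formed.
(d) sonority 1-6-4: ill-formed.
(e) sonority 5-5-4: ill-formed.
(f) sonority 2-1-4: ill-formed.
(g) sonority 8-2-7: ill-formed.

0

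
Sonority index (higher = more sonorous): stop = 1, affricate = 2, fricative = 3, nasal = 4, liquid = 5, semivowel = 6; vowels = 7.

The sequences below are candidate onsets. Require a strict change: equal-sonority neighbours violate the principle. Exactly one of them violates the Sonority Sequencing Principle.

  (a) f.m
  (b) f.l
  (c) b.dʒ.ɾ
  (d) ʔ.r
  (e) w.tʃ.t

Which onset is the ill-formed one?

e

(a) sonority 3-4: well-formed.
(b) sonority 3-5: well-formed.
(c) sonority 1-2-5: well-formed.
(d) sonority 1-5: well-formed.
(e) sonority 6-2-1: ill-formed.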